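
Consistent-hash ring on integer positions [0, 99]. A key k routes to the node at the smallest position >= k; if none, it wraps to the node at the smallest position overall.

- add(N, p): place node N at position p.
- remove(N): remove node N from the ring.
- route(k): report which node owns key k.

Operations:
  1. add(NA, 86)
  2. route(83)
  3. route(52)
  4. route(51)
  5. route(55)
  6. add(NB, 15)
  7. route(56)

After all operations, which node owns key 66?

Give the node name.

Op 1: add NA@86 -> ring=[86:NA]
Op 2: route key 83: smallest pos >= 83 is 86 -> NA
Op 3: route key 52: smallest pos >= 52 is 86 -> NA
Op 4: route key 51: smallest pos >= 51 is 86 -> NA
Op 5: route key 55: smallest pos >= 55 is 86 -> NA
Op 6: add NB@15 -> ring=[15:NB,86:NA]
Op 7: route key 56: smallest pos >= 56 is 86 -> NA
Final route key 66: smallest pos >= 66 is 86 -> NA

Answer: NA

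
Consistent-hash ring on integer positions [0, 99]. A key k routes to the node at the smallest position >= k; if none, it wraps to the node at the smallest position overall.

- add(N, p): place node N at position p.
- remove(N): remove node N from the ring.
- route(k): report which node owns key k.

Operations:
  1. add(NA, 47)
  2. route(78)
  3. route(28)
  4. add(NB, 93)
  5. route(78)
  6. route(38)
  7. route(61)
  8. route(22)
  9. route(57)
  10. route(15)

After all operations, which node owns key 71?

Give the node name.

Op 1: add NA@47 -> ring=[47:NA]
Op 2: route key 78: none >= 78, wrap to smallest pos 47 -> NA
Op 3: route key 28: smallest pos >= 28 is 47 -> NA
Op 4: add NB@93 -> ring=[47:NA,93:NB]
Op 5: route key 78: smallest pos >= 78 is 93 -> NB
Op 6: route key 38: smallest pos >= 38 is 47 -> NA
Op 7: route key 61: smallest pos >= 61 is 93 -> NB
Op 8: route key 22: smallest pos >= 22 is 47 -> NA
Op 9: route key 57: smallest pos >= 57 is 93 -> NB
Op 10: route key 15: smallest pos >= 15 is 47 -> NA
Final route key 71: smallest pos >= 71 is 93 -> NB

Answer: NB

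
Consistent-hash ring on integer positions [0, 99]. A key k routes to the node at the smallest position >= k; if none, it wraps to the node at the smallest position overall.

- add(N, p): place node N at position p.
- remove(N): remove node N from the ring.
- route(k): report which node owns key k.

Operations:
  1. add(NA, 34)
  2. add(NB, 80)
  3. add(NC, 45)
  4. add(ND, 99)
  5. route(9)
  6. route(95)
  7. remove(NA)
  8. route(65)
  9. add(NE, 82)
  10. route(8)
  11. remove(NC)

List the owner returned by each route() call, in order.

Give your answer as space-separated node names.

Op 1: add NA@34 -> ring=[34:NA]
Op 2: add NB@80 -> ring=[34:NA,80:NB]
Op 3: add NC@45 -> ring=[34:NA,45:NC,80:NB]
Op 4: add ND@99 -> ring=[34:NA,45:NC,80:NB,99:ND]
Op 5: route key 9: smallest pos >= 9 is 34 -> NA
Op 6: route key 95: smallest pos >= 95 is 99 -> ND
Op 7: remove NA -> ring=[45:NC,80:NB,99:ND]
Op 8: route key 65: smallest pos >= 65 is 80 -> NB
Op 9: add NE@82 -> ring=[45:NC,80:NB,82:NE,99:ND]
Op 10: route key 8: smallest pos >= 8 is 45 -> NC
Op 11: remove NC -> ring=[80:NB,82:NE,99:ND]

Answer: NA ND NB NC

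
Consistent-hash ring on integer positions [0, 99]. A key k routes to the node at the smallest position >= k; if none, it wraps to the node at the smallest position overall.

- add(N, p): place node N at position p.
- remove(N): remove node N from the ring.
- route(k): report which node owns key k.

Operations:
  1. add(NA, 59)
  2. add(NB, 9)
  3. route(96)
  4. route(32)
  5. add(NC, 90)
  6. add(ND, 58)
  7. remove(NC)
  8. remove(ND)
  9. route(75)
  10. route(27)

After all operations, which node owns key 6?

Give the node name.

Op 1: add NA@59 -> ring=[59:NA]
Op 2: add NB@9 -> ring=[9:NB,59:NA]
Op 3: route key 96: none >= 96, wrap to smallest pos 9 -> NB
Op 4: route key 32: smallest pos >= 32 is 59 -> NA
Op 5: add NC@90 -> ring=[9:NB,59:NA,90:NC]
Op 6: add ND@58 -> ring=[9:NB,58:ND,59:NA,90:NC]
Op 7: remove NC -> ring=[9:NB,58:ND,59:NA]
Op 8: remove ND -> ring=[9:NB,59:NA]
Op 9: route key 75: none >= 75, wrap to smallest pos 9 -> NB
Op 10: route key 27: smallest pos >= 27 is 59 -> NA
Final route key 6: smallest pos >= 6 is 9 -> NB

Answer: NB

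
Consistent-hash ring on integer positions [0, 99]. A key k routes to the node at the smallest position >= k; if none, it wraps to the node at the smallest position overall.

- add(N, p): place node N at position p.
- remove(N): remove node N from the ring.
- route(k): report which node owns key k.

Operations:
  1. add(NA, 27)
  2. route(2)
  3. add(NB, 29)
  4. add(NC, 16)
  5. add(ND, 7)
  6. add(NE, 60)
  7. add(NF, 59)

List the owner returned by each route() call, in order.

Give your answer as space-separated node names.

Answer: NA

Derivation:
Op 1: add NA@27 -> ring=[27:NA]
Op 2: route key 2: smallest pos >= 2 is 27 -> NA
Op 3: add NB@29 -> ring=[27:NA,29:NB]
Op 4: add NC@16 -> ring=[16:NC,27:NA,29:NB]
Op 5: add ND@7 -> ring=[7:ND,16:NC,27:NA,29:NB]
Op 6: add NE@60 -> ring=[7:ND,16:NC,27:NA,29:NB,60:NE]
Op 7: add NF@59 -> ring=[7:ND,16:NC,27:NA,29:NB,59:NF,60:NE]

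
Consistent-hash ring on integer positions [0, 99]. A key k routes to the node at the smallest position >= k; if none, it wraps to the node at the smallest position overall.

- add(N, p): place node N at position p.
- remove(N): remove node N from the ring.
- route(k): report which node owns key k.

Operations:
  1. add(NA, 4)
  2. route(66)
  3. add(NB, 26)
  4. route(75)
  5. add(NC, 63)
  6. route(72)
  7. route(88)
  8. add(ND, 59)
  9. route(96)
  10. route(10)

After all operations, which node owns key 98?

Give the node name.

Answer: NA

Derivation:
Op 1: add NA@4 -> ring=[4:NA]
Op 2: route key 66: none >= 66, wrap to smallest pos 4 -> NA
Op 3: add NB@26 -> ring=[4:NA,26:NB]
Op 4: route key 75: none >= 75, wrap to smallest pos 4 -> NA
Op 5: add NC@63 -> ring=[4:NA,26:NB,63:NC]
Op 6: route key 72: none >= 72, wrap to smallest pos 4 -> NA
Op 7: route key 88: none >= 88, wrap to smallest pos 4 -> NA
Op 8: add ND@59 -> ring=[4:NA,26:NB,59:ND,63:NC]
Op 9: route key 96: none >= 96, wrap to smallest pos 4 -> NA
Op 10: route key 10: smallest pos >= 10 is 26 -> NB
Final route key 98: none >= 98, wrap to smallest pos 4 -> NA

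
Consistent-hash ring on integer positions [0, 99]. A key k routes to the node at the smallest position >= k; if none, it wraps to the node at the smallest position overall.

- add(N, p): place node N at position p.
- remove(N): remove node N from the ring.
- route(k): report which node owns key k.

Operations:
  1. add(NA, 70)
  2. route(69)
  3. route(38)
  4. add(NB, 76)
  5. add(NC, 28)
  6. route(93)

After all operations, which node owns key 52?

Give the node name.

Answer: NA

Derivation:
Op 1: add NA@70 -> ring=[70:NA]
Op 2: route key 69: smallest pos >= 69 is 70 -> NA
Op 3: route key 38: smallest pos >= 38 is 70 -> NA
Op 4: add NB@76 -> ring=[70:NA,76:NB]
Op 5: add NC@28 -> ring=[28:NC,70:NA,76:NB]
Op 6: route key 93: none >= 93, wrap to smallest pos 28 -> NC
Final route key 52: smallest pos >= 52 is 70 -> NA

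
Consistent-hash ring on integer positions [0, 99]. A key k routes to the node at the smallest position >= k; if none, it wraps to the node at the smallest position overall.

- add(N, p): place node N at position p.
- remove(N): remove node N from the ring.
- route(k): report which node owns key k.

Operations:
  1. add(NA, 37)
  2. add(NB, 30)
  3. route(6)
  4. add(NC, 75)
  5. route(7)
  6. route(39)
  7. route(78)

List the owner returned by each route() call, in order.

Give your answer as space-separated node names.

Answer: NB NB NC NB

Derivation:
Op 1: add NA@37 -> ring=[37:NA]
Op 2: add NB@30 -> ring=[30:NB,37:NA]
Op 3: route key 6: smallest pos >= 6 is 30 -> NB
Op 4: add NC@75 -> ring=[30:NB,37:NA,75:NC]
Op 5: route key 7: smallest pos >= 7 is 30 -> NB
Op 6: route key 39: smallest pos >= 39 is 75 -> NC
Op 7: route key 78: none >= 78, wrap to smallest pos 30 -> NB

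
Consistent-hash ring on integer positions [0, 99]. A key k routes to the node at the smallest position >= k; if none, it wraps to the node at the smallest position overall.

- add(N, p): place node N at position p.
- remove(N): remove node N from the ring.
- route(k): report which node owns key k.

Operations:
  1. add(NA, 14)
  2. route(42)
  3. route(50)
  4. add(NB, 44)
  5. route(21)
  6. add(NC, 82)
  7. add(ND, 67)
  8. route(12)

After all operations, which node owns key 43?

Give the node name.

Op 1: add NA@14 -> ring=[14:NA]
Op 2: route key 42: none >= 42, wrap to smallest pos 14 -> NA
Op 3: route key 50: none >= 50, wrap to smallest pos 14 -> NA
Op 4: add NB@44 -> ring=[14:NA,44:NB]
Op 5: route key 21: smallest pos >= 21 is 44 -> NB
Op 6: add NC@82 -> ring=[14:NA,44:NB,82:NC]
Op 7: add ND@67 -> ring=[14:NA,44:NB,67:ND,82:NC]
Op 8: route key 12: smallest pos >= 12 is 14 -> NA
Final route key 43: smallest pos >= 43 is 44 -> NB

Answer: NB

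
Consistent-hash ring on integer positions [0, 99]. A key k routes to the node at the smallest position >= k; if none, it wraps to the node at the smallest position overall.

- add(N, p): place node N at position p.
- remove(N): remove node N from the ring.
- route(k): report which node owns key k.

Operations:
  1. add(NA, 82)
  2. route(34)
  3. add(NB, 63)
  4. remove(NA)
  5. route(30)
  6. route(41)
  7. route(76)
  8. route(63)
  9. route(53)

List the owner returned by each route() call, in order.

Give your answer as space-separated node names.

Op 1: add NA@82 -> ring=[82:NA]
Op 2: route key 34: smallest pos >= 34 is 82 -> NA
Op 3: add NB@63 -> ring=[63:NB,82:NA]
Op 4: remove NA -> ring=[63:NB]
Op 5: route key 30: smallest pos >= 30 is 63 -> NB
Op 6: route key 41: smallest pos >= 41 is 63 -> NB
Op 7: route key 76: none >= 76, wrap to smallest pos 63 -> NB
Op 8: route key 63: smallest pos >= 63 is 63 -> NB
Op 9: route key 53: smallest pos >= 53 is 63 -> NB

Answer: NA NB NB NB NB NB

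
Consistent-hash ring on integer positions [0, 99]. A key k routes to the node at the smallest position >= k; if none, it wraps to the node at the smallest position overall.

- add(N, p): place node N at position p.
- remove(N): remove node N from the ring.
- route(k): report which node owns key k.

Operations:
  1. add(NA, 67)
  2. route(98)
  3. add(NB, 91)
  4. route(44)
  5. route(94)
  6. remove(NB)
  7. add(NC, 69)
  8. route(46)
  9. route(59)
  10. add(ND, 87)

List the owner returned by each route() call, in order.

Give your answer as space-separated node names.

Answer: NA NA NA NA NA

Derivation:
Op 1: add NA@67 -> ring=[67:NA]
Op 2: route key 98: none >= 98, wrap to smallest pos 67 -> NA
Op 3: add NB@91 -> ring=[67:NA,91:NB]
Op 4: route key 44: smallest pos >= 44 is 67 -> NA
Op 5: route key 94: none >= 94, wrap to smallest pos 67 -> NA
Op 6: remove NB -> ring=[67:NA]
Op 7: add NC@69 -> ring=[67:NA,69:NC]
Op 8: route key 46: smallest pos >= 46 is 67 -> NA
Op 9: route key 59: smallest pos >= 59 is 67 -> NA
Op 10: add ND@87 -> ring=[67:NA,69:NC,87:ND]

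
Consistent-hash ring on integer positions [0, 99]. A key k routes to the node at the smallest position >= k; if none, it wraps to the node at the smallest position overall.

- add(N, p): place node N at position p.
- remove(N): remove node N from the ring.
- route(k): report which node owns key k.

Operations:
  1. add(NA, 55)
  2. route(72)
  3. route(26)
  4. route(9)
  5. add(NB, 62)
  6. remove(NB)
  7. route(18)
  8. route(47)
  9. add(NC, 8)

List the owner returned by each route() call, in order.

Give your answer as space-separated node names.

Op 1: add NA@55 -> ring=[55:NA]
Op 2: route key 72: none >= 72, wrap to smallest pos 55 -> NA
Op 3: route key 26: smallest pos >= 26 is 55 -> NA
Op 4: route key 9: smallest pos >= 9 is 55 -> NA
Op 5: add NB@62 -> ring=[55:NA,62:NB]
Op 6: remove NB -> ring=[55:NA]
Op 7: route key 18: smallest pos >= 18 is 55 -> NA
Op 8: route key 47: smallest pos >= 47 is 55 -> NA
Op 9: add NC@8 -> ring=[8:NC,55:NA]

Answer: NA NA NA NA NA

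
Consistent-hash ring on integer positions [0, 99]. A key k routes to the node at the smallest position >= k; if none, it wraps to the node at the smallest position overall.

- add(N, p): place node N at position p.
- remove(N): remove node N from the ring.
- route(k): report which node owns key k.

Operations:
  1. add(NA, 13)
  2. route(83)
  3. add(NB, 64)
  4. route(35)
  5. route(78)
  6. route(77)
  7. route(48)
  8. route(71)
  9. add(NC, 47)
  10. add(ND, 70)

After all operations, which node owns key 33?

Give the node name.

Answer: NC

Derivation:
Op 1: add NA@13 -> ring=[13:NA]
Op 2: route key 83: none >= 83, wrap to smallest pos 13 -> NA
Op 3: add NB@64 -> ring=[13:NA,64:NB]
Op 4: route key 35: smallest pos >= 35 is 64 -> NB
Op 5: route key 78: none >= 78, wrap to smallest pos 13 -> NA
Op 6: route key 77: none >= 77, wrap to smallest pos 13 -> NA
Op 7: route key 48: smallest pos >= 48 is 64 -> NB
Op 8: route key 71: none >= 71, wrap to smallest pos 13 -> NA
Op 9: add NC@47 -> ring=[13:NA,47:NC,64:NB]
Op 10: add ND@70 -> ring=[13:NA,47:NC,64:NB,70:ND]
Final route key 33: smallest pos >= 33 is 47 -> NC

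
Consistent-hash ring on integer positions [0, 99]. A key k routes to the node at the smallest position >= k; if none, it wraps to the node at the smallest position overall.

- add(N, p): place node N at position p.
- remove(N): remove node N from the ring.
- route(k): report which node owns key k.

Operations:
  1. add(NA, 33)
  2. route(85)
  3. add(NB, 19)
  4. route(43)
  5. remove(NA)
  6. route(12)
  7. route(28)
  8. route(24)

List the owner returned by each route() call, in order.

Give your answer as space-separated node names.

Op 1: add NA@33 -> ring=[33:NA]
Op 2: route key 85: none >= 85, wrap to smallest pos 33 -> NA
Op 3: add NB@19 -> ring=[19:NB,33:NA]
Op 4: route key 43: none >= 43, wrap to smallest pos 19 -> NB
Op 5: remove NA -> ring=[19:NB]
Op 6: route key 12: smallest pos >= 12 is 19 -> NB
Op 7: route key 28: none >= 28, wrap to smallest pos 19 -> NB
Op 8: route key 24: none >= 24, wrap to smallest pos 19 -> NB

Answer: NA NB NB NB NB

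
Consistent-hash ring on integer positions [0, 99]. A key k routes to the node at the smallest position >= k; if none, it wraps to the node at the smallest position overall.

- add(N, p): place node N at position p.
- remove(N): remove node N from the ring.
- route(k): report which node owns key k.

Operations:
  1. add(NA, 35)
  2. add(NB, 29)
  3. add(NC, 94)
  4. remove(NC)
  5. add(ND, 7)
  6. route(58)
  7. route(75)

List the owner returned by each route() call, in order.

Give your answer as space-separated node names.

Answer: ND ND

Derivation:
Op 1: add NA@35 -> ring=[35:NA]
Op 2: add NB@29 -> ring=[29:NB,35:NA]
Op 3: add NC@94 -> ring=[29:NB,35:NA,94:NC]
Op 4: remove NC -> ring=[29:NB,35:NA]
Op 5: add ND@7 -> ring=[7:ND,29:NB,35:NA]
Op 6: route key 58: none >= 58, wrap to smallest pos 7 -> ND
Op 7: route key 75: none >= 75, wrap to smallest pos 7 -> ND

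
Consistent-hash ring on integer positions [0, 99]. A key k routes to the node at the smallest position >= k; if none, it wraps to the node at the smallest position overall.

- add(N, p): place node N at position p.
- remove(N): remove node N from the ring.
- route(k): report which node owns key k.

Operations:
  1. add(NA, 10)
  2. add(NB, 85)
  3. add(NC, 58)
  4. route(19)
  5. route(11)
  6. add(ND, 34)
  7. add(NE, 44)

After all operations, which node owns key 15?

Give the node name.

Answer: ND

Derivation:
Op 1: add NA@10 -> ring=[10:NA]
Op 2: add NB@85 -> ring=[10:NA,85:NB]
Op 3: add NC@58 -> ring=[10:NA,58:NC,85:NB]
Op 4: route key 19: smallest pos >= 19 is 58 -> NC
Op 5: route key 11: smallest pos >= 11 is 58 -> NC
Op 6: add ND@34 -> ring=[10:NA,34:ND,58:NC,85:NB]
Op 7: add NE@44 -> ring=[10:NA,34:ND,44:NE,58:NC,85:NB]
Final route key 15: smallest pos >= 15 is 34 -> ND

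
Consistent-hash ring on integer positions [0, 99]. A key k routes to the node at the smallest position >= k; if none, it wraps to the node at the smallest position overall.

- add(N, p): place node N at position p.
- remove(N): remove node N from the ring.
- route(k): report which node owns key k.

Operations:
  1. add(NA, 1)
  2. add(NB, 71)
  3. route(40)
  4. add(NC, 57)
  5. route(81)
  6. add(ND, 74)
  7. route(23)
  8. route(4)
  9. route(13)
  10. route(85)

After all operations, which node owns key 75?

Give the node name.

Answer: NA

Derivation:
Op 1: add NA@1 -> ring=[1:NA]
Op 2: add NB@71 -> ring=[1:NA,71:NB]
Op 3: route key 40: smallest pos >= 40 is 71 -> NB
Op 4: add NC@57 -> ring=[1:NA,57:NC,71:NB]
Op 5: route key 81: none >= 81, wrap to smallest pos 1 -> NA
Op 6: add ND@74 -> ring=[1:NA,57:NC,71:NB,74:ND]
Op 7: route key 23: smallest pos >= 23 is 57 -> NC
Op 8: route key 4: smallest pos >= 4 is 57 -> NC
Op 9: route key 13: smallest pos >= 13 is 57 -> NC
Op 10: route key 85: none >= 85, wrap to smallest pos 1 -> NA
Final route key 75: none >= 75, wrap to smallest pos 1 -> NA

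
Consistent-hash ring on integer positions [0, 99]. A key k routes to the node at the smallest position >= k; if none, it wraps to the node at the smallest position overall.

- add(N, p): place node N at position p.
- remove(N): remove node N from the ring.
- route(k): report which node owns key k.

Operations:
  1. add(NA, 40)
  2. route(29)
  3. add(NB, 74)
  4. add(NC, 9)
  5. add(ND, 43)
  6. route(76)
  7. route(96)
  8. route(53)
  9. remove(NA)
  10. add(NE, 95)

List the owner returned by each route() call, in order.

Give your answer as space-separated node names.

Op 1: add NA@40 -> ring=[40:NA]
Op 2: route key 29: smallest pos >= 29 is 40 -> NA
Op 3: add NB@74 -> ring=[40:NA,74:NB]
Op 4: add NC@9 -> ring=[9:NC,40:NA,74:NB]
Op 5: add ND@43 -> ring=[9:NC,40:NA,43:ND,74:NB]
Op 6: route key 76: none >= 76, wrap to smallest pos 9 -> NC
Op 7: route key 96: none >= 96, wrap to smallest pos 9 -> NC
Op 8: route key 53: smallest pos >= 53 is 74 -> NB
Op 9: remove NA -> ring=[9:NC,43:ND,74:NB]
Op 10: add NE@95 -> ring=[9:NC,43:ND,74:NB,95:NE]

Answer: NA NC NC NB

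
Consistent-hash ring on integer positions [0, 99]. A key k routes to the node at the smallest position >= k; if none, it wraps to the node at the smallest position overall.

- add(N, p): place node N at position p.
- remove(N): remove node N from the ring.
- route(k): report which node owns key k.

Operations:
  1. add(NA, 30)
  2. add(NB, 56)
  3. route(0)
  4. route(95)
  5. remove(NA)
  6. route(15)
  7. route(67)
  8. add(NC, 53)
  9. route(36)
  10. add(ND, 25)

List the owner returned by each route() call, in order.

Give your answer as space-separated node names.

Answer: NA NA NB NB NC

Derivation:
Op 1: add NA@30 -> ring=[30:NA]
Op 2: add NB@56 -> ring=[30:NA,56:NB]
Op 3: route key 0: smallest pos >= 0 is 30 -> NA
Op 4: route key 95: none >= 95, wrap to smallest pos 30 -> NA
Op 5: remove NA -> ring=[56:NB]
Op 6: route key 15: smallest pos >= 15 is 56 -> NB
Op 7: route key 67: none >= 67, wrap to smallest pos 56 -> NB
Op 8: add NC@53 -> ring=[53:NC,56:NB]
Op 9: route key 36: smallest pos >= 36 is 53 -> NC
Op 10: add ND@25 -> ring=[25:ND,53:NC,56:NB]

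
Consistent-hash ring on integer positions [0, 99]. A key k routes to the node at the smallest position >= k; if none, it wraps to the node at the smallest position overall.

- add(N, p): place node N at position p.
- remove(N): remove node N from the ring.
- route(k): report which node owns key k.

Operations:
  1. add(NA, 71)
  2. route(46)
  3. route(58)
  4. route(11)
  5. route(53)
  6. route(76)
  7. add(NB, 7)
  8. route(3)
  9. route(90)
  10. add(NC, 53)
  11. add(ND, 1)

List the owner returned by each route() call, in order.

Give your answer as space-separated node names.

Op 1: add NA@71 -> ring=[71:NA]
Op 2: route key 46: smallest pos >= 46 is 71 -> NA
Op 3: route key 58: smallest pos >= 58 is 71 -> NA
Op 4: route key 11: smallest pos >= 11 is 71 -> NA
Op 5: route key 53: smallest pos >= 53 is 71 -> NA
Op 6: route key 76: none >= 76, wrap to smallest pos 71 -> NA
Op 7: add NB@7 -> ring=[7:NB,71:NA]
Op 8: route key 3: smallest pos >= 3 is 7 -> NB
Op 9: route key 90: none >= 90, wrap to smallest pos 7 -> NB
Op 10: add NC@53 -> ring=[7:NB,53:NC,71:NA]
Op 11: add ND@1 -> ring=[1:ND,7:NB,53:NC,71:NA]

Answer: NA NA NA NA NA NB NB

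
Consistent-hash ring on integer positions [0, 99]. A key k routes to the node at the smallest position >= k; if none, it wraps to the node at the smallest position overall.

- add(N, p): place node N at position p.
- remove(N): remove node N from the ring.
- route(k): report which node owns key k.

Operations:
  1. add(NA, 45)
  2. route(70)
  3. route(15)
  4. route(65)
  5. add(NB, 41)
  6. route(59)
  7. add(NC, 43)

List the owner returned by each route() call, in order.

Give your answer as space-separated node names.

Op 1: add NA@45 -> ring=[45:NA]
Op 2: route key 70: none >= 70, wrap to smallest pos 45 -> NA
Op 3: route key 15: smallest pos >= 15 is 45 -> NA
Op 4: route key 65: none >= 65, wrap to smallest pos 45 -> NA
Op 5: add NB@41 -> ring=[41:NB,45:NA]
Op 6: route key 59: none >= 59, wrap to smallest pos 41 -> NB
Op 7: add NC@43 -> ring=[41:NB,43:NC,45:NA]

Answer: NA NA NA NB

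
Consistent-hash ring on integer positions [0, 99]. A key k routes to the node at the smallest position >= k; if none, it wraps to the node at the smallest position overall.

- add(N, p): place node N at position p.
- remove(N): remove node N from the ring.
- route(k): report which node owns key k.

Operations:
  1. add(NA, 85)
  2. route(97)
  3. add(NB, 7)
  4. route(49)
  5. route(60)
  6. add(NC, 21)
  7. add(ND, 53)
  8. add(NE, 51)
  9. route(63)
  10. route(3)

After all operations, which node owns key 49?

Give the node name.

Op 1: add NA@85 -> ring=[85:NA]
Op 2: route key 97: none >= 97, wrap to smallest pos 85 -> NA
Op 3: add NB@7 -> ring=[7:NB,85:NA]
Op 4: route key 49: smallest pos >= 49 is 85 -> NA
Op 5: route key 60: smallest pos >= 60 is 85 -> NA
Op 6: add NC@21 -> ring=[7:NB,21:NC,85:NA]
Op 7: add ND@53 -> ring=[7:NB,21:NC,53:ND,85:NA]
Op 8: add NE@51 -> ring=[7:NB,21:NC,51:NE,53:ND,85:NA]
Op 9: route key 63: smallest pos >= 63 is 85 -> NA
Op 10: route key 3: smallest pos >= 3 is 7 -> NB
Final route key 49: smallest pos >= 49 is 51 -> NE

Answer: NE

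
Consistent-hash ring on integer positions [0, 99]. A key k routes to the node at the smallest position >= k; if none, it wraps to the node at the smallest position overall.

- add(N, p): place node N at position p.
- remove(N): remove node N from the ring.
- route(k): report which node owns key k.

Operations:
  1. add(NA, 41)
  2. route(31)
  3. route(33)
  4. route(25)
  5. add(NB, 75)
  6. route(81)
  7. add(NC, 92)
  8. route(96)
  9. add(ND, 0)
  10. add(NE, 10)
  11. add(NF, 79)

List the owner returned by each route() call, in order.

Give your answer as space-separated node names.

Answer: NA NA NA NA NA

Derivation:
Op 1: add NA@41 -> ring=[41:NA]
Op 2: route key 31: smallest pos >= 31 is 41 -> NA
Op 3: route key 33: smallest pos >= 33 is 41 -> NA
Op 4: route key 25: smallest pos >= 25 is 41 -> NA
Op 5: add NB@75 -> ring=[41:NA,75:NB]
Op 6: route key 81: none >= 81, wrap to smallest pos 41 -> NA
Op 7: add NC@92 -> ring=[41:NA,75:NB,92:NC]
Op 8: route key 96: none >= 96, wrap to smallest pos 41 -> NA
Op 9: add ND@0 -> ring=[0:ND,41:NA,75:NB,92:NC]
Op 10: add NE@10 -> ring=[0:ND,10:NE,41:NA,75:NB,92:NC]
Op 11: add NF@79 -> ring=[0:ND,10:NE,41:NA,75:NB,79:NF,92:NC]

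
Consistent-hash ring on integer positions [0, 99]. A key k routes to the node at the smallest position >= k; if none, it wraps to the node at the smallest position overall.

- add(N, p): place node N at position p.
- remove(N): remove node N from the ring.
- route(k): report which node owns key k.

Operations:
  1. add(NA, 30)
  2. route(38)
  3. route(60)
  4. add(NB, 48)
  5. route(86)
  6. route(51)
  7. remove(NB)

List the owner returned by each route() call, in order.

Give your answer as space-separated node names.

Answer: NA NA NA NA

Derivation:
Op 1: add NA@30 -> ring=[30:NA]
Op 2: route key 38: none >= 38, wrap to smallest pos 30 -> NA
Op 3: route key 60: none >= 60, wrap to smallest pos 30 -> NA
Op 4: add NB@48 -> ring=[30:NA,48:NB]
Op 5: route key 86: none >= 86, wrap to smallest pos 30 -> NA
Op 6: route key 51: none >= 51, wrap to smallest pos 30 -> NA
Op 7: remove NB -> ring=[30:NA]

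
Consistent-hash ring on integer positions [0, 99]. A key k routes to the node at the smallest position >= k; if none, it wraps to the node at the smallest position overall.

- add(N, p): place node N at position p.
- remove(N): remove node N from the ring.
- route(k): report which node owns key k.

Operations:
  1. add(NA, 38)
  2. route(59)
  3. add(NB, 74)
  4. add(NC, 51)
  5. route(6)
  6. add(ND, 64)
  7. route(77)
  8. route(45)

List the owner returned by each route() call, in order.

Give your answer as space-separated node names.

Op 1: add NA@38 -> ring=[38:NA]
Op 2: route key 59: none >= 59, wrap to smallest pos 38 -> NA
Op 3: add NB@74 -> ring=[38:NA,74:NB]
Op 4: add NC@51 -> ring=[38:NA,51:NC,74:NB]
Op 5: route key 6: smallest pos >= 6 is 38 -> NA
Op 6: add ND@64 -> ring=[38:NA,51:NC,64:ND,74:NB]
Op 7: route key 77: none >= 77, wrap to smallest pos 38 -> NA
Op 8: route key 45: smallest pos >= 45 is 51 -> NC

Answer: NA NA NA NC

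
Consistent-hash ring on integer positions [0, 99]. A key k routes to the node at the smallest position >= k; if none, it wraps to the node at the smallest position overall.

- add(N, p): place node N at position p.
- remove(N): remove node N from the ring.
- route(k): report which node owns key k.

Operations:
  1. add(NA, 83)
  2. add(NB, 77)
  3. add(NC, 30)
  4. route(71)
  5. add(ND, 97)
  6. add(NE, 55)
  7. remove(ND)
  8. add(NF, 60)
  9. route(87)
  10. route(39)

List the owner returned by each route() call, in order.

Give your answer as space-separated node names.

Answer: NB NC NE

Derivation:
Op 1: add NA@83 -> ring=[83:NA]
Op 2: add NB@77 -> ring=[77:NB,83:NA]
Op 3: add NC@30 -> ring=[30:NC,77:NB,83:NA]
Op 4: route key 71: smallest pos >= 71 is 77 -> NB
Op 5: add ND@97 -> ring=[30:NC,77:NB,83:NA,97:ND]
Op 6: add NE@55 -> ring=[30:NC,55:NE,77:NB,83:NA,97:ND]
Op 7: remove ND -> ring=[30:NC,55:NE,77:NB,83:NA]
Op 8: add NF@60 -> ring=[30:NC,55:NE,60:NF,77:NB,83:NA]
Op 9: route key 87: none >= 87, wrap to smallest pos 30 -> NC
Op 10: route key 39: smallest pos >= 39 is 55 -> NE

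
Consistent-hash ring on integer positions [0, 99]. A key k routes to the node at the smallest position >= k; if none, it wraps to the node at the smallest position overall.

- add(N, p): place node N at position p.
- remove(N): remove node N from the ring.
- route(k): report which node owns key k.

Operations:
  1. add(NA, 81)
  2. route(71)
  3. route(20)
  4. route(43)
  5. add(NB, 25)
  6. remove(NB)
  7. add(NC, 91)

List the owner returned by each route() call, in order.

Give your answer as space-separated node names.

Op 1: add NA@81 -> ring=[81:NA]
Op 2: route key 71: smallest pos >= 71 is 81 -> NA
Op 3: route key 20: smallest pos >= 20 is 81 -> NA
Op 4: route key 43: smallest pos >= 43 is 81 -> NA
Op 5: add NB@25 -> ring=[25:NB,81:NA]
Op 6: remove NB -> ring=[81:NA]
Op 7: add NC@91 -> ring=[81:NA,91:NC]

Answer: NA NA NA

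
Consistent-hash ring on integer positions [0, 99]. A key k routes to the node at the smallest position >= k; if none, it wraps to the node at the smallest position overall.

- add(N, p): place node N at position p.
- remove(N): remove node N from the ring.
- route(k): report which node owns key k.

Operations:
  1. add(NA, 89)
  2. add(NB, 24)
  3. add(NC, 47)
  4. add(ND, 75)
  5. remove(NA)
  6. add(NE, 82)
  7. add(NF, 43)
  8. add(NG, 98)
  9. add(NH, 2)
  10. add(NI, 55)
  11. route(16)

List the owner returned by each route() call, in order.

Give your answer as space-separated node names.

Op 1: add NA@89 -> ring=[89:NA]
Op 2: add NB@24 -> ring=[24:NB,89:NA]
Op 3: add NC@47 -> ring=[24:NB,47:NC,89:NA]
Op 4: add ND@75 -> ring=[24:NB,47:NC,75:ND,89:NA]
Op 5: remove NA -> ring=[24:NB,47:NC,75:ND]
Op 6: add NE@82 -> ring=[24:NB,47:NC,75:ND,82:NE]
Op 7: add NF@43 -> ring=[24:NB,43:NF,47:NC,75:ND,82:NE]
Op 8: add NG@98 -> ring=[24:NB,43:NF,47:NC,75:ND,82:NE,98:NG]
Op 9: add NH@2 -> ring=[2:NH,24:NB,43:NF,47:NC,75:ND,82:NE,98:NG]
Op 10: add NI@55 -> ring=[2:NH,24:NB,43:NF,47:NC,55:NI,75:ND,82:NE,98:NG]
Op 11: route key 16: smallest pos >= 16 is 24 -> NB

Answer: NB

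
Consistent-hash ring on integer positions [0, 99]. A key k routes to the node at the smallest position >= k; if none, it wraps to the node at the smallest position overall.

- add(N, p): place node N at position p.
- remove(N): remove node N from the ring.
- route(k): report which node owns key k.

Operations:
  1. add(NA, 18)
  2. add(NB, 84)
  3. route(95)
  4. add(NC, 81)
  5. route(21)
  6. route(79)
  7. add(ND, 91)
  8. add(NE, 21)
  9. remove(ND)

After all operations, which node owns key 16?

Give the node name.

Answer: NA

Derivation:
Op 1: add NA@18 -> ring=[18:NA]
Op 2: add NB@84 -> ring=[18:NA,84:NB]
Op 3: route key 95: none >= 95, wrap to smallest pos 18 -> NA
Op 4: add NC@81 -> ring=[18:NA,81:NC,84:NB]
Op 5: route key 21: smallest pos >= 21 is 81 -> NC
Op 6: route key 79: smallest pos >= 79 is 81 -> NC
Op 7: add ND@91 -> ring=[18:NA,81:NC,84:NB,91:ND]
Op 8: add NE@21 -> ring=[18:NA,21:NE,81:NC,84:NB,91:ND]
Op 9: remove ND -> ring=[18:NA,21:NE,81:NC,84:NB]
Final route key 16: smallest pos >= 16 is 18 -> NA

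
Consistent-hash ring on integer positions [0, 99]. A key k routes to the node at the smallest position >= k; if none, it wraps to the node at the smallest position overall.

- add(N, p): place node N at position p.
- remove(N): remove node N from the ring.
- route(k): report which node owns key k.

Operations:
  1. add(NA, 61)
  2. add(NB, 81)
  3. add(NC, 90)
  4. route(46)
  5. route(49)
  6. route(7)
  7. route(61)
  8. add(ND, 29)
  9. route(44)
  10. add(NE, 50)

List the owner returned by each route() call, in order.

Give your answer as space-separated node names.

Op 1: add NA@61 -> ring=[61:NA]
Op 2: add NB@81 -> ring=[61:NA,81:NB]
Op 3: add NC@90 -> ring=[61:NA,81:NB,90:NC]
Op 4: route key 46: smallest pos >= 46 is 61 -> NA
Op 5: route key 49: smallest pos >= 49 is 61 -> NA
Op 6: route key 7: smallest pos >= 7 is 61 -> NA
Op 7: route key 61: smallest pos >= 61 is 61 -> NA
Op 8: add ND@29 -> ring=[29:ND,61:NA,81:NB,90:NC]
Op 9: route key 44: smallest pos >= 44 is 61 -> NA
Op 10: add NE@50 -> ring=[29:ND,50:NE,61:NA,81:NB,90:NC]

Answer: NA NA NA NA NA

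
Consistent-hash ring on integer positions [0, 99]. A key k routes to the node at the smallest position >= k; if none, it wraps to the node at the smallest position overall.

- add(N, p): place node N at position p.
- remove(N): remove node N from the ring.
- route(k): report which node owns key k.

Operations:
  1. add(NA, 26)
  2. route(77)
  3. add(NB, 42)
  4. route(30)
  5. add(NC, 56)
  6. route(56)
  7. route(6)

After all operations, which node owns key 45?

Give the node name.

Answer: NC

Derivation:
Op 1: add NA@26 -> ring=[26:NA]
Op 2: route key 77: none >= 77, wrap to smallest pos 26 -> NA
Op 3: add NB@42 -> ring=[26:NA,42:NB]
Op 4: route key 30: smallest pos >= 30 is 42 -> NB
Op 5: add NC@56 -> ring=[26:NA,42:NB,56:NC]
Op 6: route key 56: smallest pos >= 56 is 56 -> NC
Op 7: route key 6: smallest pos >= 6 is 26 -> NA
Final route key 45: smallest pos >= 45 is 56 -> NC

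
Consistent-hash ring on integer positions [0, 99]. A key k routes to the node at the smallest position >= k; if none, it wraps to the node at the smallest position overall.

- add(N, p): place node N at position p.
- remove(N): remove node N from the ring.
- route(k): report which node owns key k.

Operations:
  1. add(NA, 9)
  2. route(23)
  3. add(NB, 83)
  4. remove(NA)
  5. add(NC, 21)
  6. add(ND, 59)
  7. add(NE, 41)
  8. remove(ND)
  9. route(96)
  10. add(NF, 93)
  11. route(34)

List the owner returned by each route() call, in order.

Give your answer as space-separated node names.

Op 1: add NA@9 -> ring=[9:NA]
Op 2: route key 23: none >= 23, wrap to smallest pos 9 -> NA
Op 3: add NB@83 -> ring=[9:NA,83:NB]
Op 4: remove NA -> ring=[83:NB]
Op 5: add NC@21 -> ring=[21:NC,83:NB]
Op 6: add ND@59 -> ring=[21:NC,59:ND,83:NB]
Op 7: add NE@41 -> ring=[21:NC,41:NE,59:ND,83:NB]
Op 8: remove ND -> ring=[21:NC,41:NE,83:NB]
Op 9: route key 96: none >= 96, wrap to smallest pos 21 -> NC
Op 10: add NF@93 -> ring=[21:NC,41:NE,83:NB,93:NF]
Op 11: route key 34: smallest pos >= 34 is 41 -> NE

Answer: NA NC NE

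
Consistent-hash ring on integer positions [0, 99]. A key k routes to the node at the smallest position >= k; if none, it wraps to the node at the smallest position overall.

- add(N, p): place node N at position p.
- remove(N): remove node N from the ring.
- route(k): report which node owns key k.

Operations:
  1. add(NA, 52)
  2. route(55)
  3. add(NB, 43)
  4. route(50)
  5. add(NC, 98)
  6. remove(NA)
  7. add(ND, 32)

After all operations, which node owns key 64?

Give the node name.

Answer: NC

Derivation:
Op 1: add NA@52 -> ring=[52:NA]
Op 2: route key 55: none >= 55, wrap to smallest pos 52 -> NA
Op 3: add NB@43 -> ring=[43:NB,52:NA]
Op 4: route key 50: smallest pos >= 50 is 52 -> NA
Op 5: add NC@98 -> ring=[43:NB,52:NA,98:NC]
Op 6: remove NA -> ring=[43:NB,98:NC]
Op 7: add ND@32 -> ring=[32:ND,43:NB,98:NC]
Final route key 64: smallest pos >= 64 is 98 -> NC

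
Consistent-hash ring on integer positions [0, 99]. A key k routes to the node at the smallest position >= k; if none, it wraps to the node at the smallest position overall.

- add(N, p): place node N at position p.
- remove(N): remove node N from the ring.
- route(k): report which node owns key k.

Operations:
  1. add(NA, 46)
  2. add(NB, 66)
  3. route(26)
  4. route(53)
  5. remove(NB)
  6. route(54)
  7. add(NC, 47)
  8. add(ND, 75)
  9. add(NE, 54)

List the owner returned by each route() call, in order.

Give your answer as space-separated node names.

Op 1: add NA@46 -> ring=[46:NA]
Op 2: add NB@66 -> ring=[46:NA,66:NB]
Op 3: route key 26: smallest pos >= 26 is 46 -> NA
Op 4: route key 53: smallest pos >= 53 is 66 -> NB
Op 5: remove NB -> ring=[46:NA]
Op 6: route key 54: none >= 54, wrap to smallest pos 46 -> NA
Op 7: add NC@47 -> ring=[46:NA,47:NC]
Op 8: add ND@75 -> ring=[46:NA,47:NC,75:ND]
Op 9: add NE@54 -> ring=[46:NA,47:NC,54:NE,75:ND]

Answer: NA NB NA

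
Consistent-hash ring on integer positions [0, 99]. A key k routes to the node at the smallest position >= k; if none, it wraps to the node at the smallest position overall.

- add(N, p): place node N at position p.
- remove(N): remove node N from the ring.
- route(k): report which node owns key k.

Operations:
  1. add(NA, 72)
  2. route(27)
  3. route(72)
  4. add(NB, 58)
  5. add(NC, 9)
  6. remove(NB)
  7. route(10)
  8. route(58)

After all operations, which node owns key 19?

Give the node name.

Op 1: add NA@72 -> ring=[72:NA]
Op 2: route key 27: smallest pos >= 27 is 72 -> NA
Op 3: route key 72: smallest pos >= 72 is 72 -> NA
Op 4: add NB@58 -> ring=[58:NB,72:NA]
Op 5: add NC@9 -> ring=[9:NC,58:NB,72:NA]
Op 6: remove NB -> ring=[9:NC,72:NA]
Op 7: route key 10: smallest pos >= 10 is 72 -> NA
Op 8: route key 58: smallest pos >= 58 is 72 -> NA
Final route key 19: smallest pos >= 19 is 72 -> NA

Answer: NA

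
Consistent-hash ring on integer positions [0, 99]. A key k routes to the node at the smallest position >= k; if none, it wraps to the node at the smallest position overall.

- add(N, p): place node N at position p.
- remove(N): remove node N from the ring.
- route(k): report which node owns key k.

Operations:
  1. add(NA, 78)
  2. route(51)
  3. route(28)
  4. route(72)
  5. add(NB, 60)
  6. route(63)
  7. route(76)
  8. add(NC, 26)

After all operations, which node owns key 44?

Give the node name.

Answer: NB

Derivation:
Op 1: add NA@78 -> ring=[78:NA]
Op 2: route key 51: smallest pos >= 51 is 78 -> NA
Op 3: route key 28: smallest pos >= 28 is 78 -> NA
Op 4: route key 72: smallest pos >= 72 is 78 -> NA
Op 5: add NB@60 -> ring=[60:NB,78:NA]
Op 6: route key 63: smallest pos >= 63 is 78 -> NA
Op 7: route key 76: smallest pos >= 76 is 78 -> NA
Op 8: add NC@26 -> ring=[26:NC,60:NB,78:NA]
Final route key 44: smallest pos >= 44 is 60 -> NB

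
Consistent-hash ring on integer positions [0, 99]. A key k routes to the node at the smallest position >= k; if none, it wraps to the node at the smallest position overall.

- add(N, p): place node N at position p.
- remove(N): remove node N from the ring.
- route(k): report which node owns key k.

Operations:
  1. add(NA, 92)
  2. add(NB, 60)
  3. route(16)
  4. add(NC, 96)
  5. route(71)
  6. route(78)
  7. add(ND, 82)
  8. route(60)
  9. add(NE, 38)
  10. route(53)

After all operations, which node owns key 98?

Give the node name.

Op 1: add NA@92 -> ring=[92:NA]
Op 2: add NB@60 -> ring=[60:NB,92:NA]
Op 3: route key 16: smallest pos >= 16 is 60 -> NB
Op 4: add NC@96 -> ring=[60:NB,92:NA,96:NC]
Op 5: route key 71: smallest pos >= 71 is 92 -> NA
Op 6: route key 78: smallest pos >= 78 is 92 -> NA
Op 7: add ND@82 -> ring=[60:NB,82:ND,92:NA,96:NC]
Op 8: route key 60: smallest pos >= 60 is 60 -> NB
Op 9: add NE@38 -> ring=[38:NE,60:NB,82:ND,92:NA,96:NC]
Op 10: route key 53: smallest pos >= 53 is 60 -> NB
Final route key 98: none >= 98, wrap to smallest pos 38 -> NE

Answer: NE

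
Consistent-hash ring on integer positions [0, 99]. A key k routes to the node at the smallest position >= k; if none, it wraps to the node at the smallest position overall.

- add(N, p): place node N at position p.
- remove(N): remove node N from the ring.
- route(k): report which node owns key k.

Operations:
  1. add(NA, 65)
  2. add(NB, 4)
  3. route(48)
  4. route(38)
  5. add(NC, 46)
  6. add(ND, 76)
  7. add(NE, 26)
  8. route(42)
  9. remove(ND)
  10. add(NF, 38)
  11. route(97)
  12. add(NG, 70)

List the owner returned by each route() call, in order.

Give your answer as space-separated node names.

Answer: NA NA NC NB

Derivation:
Op 1: add NA@65 -> ring=[65:NA]
Op 2: add NB@4 -> ring=[4:NB,65:NA]
Op 3: route key 48: smallest pos >= 48 is 65 -> NA
Op 4: route key 38: smallest pos >= 38 is 65 -> NA
Op 5: add NC@46 -> ring=[4:NB,46:NC,65:NA]
Op 6: add ND@76 -> ring=[4:NB,46:NC,65:NA,76:ND]
Op 7: add NE@26 -> ring=[4:NB,26:NE,46:NC,65:NA,76:ND]
Op 8: route key 42: smallest pos >= 42 is 46 -> NC
Op 9: remove ND -> ring=[4:NB,26:NE,46:NC,65:NA]
Op 10: add NF@38 -> ring=[4:NB,26:NE,38:NF,46:NC,65:NA]
Op 11: route key 97: none >= 97, wrap to smallest pos 4 -> NB
Op 12: add NG@70 -> ring=[4:NB,26:NE,38:NF,46:NC,65:NA,70:NG]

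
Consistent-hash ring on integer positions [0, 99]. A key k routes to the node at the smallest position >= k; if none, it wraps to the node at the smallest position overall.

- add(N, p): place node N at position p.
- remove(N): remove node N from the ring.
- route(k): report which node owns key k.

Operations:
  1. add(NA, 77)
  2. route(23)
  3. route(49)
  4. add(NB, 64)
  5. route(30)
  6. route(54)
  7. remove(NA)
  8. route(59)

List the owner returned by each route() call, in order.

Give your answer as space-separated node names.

Answer: NA NA NB NB NB

Derivation:
Op 1: add NA@77 -> ring=[77:NA]
Op 2: route key 23: smallest pos >= 23 is 77 -> NA
Op 3: route key 49: smallest pos >= 49 is 77 -> NA
Op 4: add NB@64 -> ring=[64:NB,77:NA]
Op 5: route key 30: smallest pos >= 30 is 64 -> NB
Op 6: route key 54: smallest pos >= 54 is 64 -> NB
Op 7: remove NA -> ring=[64:NB]
Op 8: route key 59: smallest pos >= 59 is 64 -> NB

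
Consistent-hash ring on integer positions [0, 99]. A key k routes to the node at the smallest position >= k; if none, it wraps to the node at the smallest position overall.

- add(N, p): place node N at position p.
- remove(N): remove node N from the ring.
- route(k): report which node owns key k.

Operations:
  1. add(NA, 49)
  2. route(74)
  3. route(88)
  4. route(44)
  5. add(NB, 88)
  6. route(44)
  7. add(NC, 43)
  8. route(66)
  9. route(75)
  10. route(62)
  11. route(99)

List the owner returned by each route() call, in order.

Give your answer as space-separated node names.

Op 1: add NA@49 -> ring=[49:NA]
Op 2: route key 74: none >= 74, wrap to smallest pos 49 -> NA
Op 3: route key 88: none >= 88, wrap to smallest pos 49 -> NA
Op 4: route key 44: smallest pos >= 44 is 49 -> NA
Op 5: add NB@88 -> ring=[49:NA,88:NB]
Op 6: route key 44: smallest pos >= 44 is 49 -> NA
Op 7: add NC@43 -> ring=[43:NC,49:NA,88:NB]
Op 8: route key 66: smallest pos >= 66 is 88 -> NB
Op 9: route key 75: smallest pos >= 75 is 88 -> NB
Op 10: route key 62: smallest pos >= 62 is 88 -> NB
Op 11: route key 99: none >= 99, wrap to smallest pos 43 -> NC

Answer: NA NA NA NA NB NB NB NC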